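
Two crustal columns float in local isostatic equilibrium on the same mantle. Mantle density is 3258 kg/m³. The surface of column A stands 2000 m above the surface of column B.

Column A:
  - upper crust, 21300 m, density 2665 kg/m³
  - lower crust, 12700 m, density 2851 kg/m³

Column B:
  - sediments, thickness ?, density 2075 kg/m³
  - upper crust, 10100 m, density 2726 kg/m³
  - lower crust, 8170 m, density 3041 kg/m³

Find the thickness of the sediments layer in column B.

3500 m

Take the compensation level at the base of the deeper column (depth z_c below the surface of column A) and equate Σ ρ_i t_i down to z_c; mantle fills any gap and the z_c terms cancel.
Column A: 21300×2665 + 12700×2851 + (z_c − 34000)×3258
Column B: 2000×0 + x×2075 + 10100×2726 + 8170×3041 + (z_c − 2000 − 18270 − x)×3258
The z_c×3258 term appears on both sides and cancels. Collect the known terms of each column as K = Σ(ρt)_known − 3258 × (depth of known layers): K_A = 92972200 − 3258×34000 = −17799800; K_B = 52377570 − 3258×(2000 + 18270) = −13662090.
Balance: K_A = K_B − x×(3258 − 2075), so x = (K_B − K_A)/(3258 − 2075) = 4137710/1183 = 3500 m.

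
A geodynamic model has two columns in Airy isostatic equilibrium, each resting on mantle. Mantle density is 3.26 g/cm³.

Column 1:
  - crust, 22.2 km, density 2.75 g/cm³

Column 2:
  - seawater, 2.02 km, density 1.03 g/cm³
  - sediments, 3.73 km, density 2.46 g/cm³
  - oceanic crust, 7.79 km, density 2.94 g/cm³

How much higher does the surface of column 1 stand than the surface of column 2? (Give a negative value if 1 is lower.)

For any compensation level in the mantle, the mantle terms cancel and isostasy reduces to e = (Σt_1 − Σt_2) − (Σ(ρt)_1 − Σ(ρt)_2) / ρ_m.
Σt_1 = 22.2 km; Σt_2 = 13.54 km; Σ(ρt)_1 = 61.05; Σ(ρt)_2 = 34.159 (in km·g/cm³).
e = (22.2 − 13.54) − (61.05 − 34.159) / 3.26 = 0.411 km.

0.411 km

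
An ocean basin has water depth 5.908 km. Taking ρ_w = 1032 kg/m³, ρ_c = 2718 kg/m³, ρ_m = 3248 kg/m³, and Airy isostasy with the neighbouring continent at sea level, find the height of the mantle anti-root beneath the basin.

18.8 km

Equating mass per unit area of the two columns: replacing crust with seawater at the top is compensated by replacing crust with mantle at the base: d (ρ_c − ρ_w) = a (ρ_m − ρ_c).
a = d (ρ_c − ρ_w)/(ρ_m − ρ_c) = 5.908 km × 1686/530 = 18.8 km.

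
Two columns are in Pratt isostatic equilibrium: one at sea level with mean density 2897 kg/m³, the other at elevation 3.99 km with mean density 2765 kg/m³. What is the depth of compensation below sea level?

83.6 km

ρ_ref D = ρ (D + h) → D (ρ_ref − ρ) = ρ h.
D = ρ h/(ρ_ref − ρ) = 2765 × 3.99 km/(2897 − 2765) = 83.6 km.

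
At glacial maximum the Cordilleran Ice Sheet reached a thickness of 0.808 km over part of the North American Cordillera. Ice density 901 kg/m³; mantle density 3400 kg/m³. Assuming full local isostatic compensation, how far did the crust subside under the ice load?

0.214 km

For local isostatic compensation: the ice load ρ_ice t is balanced by mantle displaced below, ρ_m s.
s = t ρ_ice / ρ_m = 0.808 km × 901/3400 = 0.214 km.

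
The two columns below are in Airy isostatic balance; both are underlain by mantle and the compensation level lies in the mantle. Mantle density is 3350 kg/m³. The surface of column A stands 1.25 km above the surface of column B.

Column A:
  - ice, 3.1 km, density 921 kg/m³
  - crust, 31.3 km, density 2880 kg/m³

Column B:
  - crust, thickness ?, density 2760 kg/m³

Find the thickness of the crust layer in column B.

30.6 km

Take the compensation level at the base of the deeper column (depth z_c below the surface of column A) and equate Σ ρ_i t_i down to z_c; mantle fills any gap and the z_c terms cancel.
Column A: 3.1×921 + 31.3×2880 + (z_c − 34.4)×3350
Column B: 1.25×0 + x×2760 + (z_c − 1.25 − 0 − x)×3350
The z_c×3350 term appears on both sides and cancels. Collect the known terms of each column as K = Σ(ρt)_known − 3350 × (depth of known layers): K_A = 92999.1 − 3350×34.4 = −22240.9; K_B = 0 − 3350×(1.25 + 0) = −4187.5.
Balance: K_A = K_B − x×(3350 − 2760), so x = (K_B − K_A)/(3350 − 2760) = 18053.4/590 = 30.6 km.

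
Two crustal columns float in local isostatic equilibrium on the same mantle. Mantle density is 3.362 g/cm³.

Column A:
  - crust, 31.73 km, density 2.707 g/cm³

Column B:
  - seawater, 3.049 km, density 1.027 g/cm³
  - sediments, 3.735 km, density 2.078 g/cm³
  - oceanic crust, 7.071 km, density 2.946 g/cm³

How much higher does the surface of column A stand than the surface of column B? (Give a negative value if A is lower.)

1.76 km

For any compensation level in the mantle, the mantle terms cancel and isostasy reduces to e = (Σt_A − Σt_B) − (Σ(ρt)_A − Σ(ρt)_B) / ρ_m.
Σt_A = 31.73 km; Σt_B = 13.855 km; Σ(ρt)_A = 85.89311; Σ(ρt)_B = 31.723819 (in km·g/cm³).
e = (31.73 − 13.855) − (85.89311 − 31.723819) / 3.362 = 1.76 km.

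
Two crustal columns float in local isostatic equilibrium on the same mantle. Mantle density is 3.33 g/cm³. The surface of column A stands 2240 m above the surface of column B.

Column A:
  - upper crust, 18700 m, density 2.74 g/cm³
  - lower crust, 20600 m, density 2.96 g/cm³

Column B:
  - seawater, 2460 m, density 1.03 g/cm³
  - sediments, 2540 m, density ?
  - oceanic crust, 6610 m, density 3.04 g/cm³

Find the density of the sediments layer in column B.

Take the compensation level at the base of the deeper column (depth z_c below the surface of column A) and equate Σ ρ_i t_i down to z_c; mantle fills any gap and the z_c terms cancel.
Column A: 18700×2.74 + 20600×2.96 + (z_c − 39300)×3.33
Column B: 2240×0 + 2460×1.03 + 2540×ρ + 6610×3.04 + (z_c − 2240 − 11610)×3.33
The z_c×3.33 term appears on both sides and cancels. Collect the known terms of each column as K = Σ(ρt)_known − 3.33 × (depth of known layers): K_A = 112214 − 3.33×39300 = −18655; K_B = 22628.2 − 3.33×(2240 + 11610) = −23492.3.
Balance: K_A = K_B + 2540×ρ, so ρ = (K_A − K_B)/2540 = 4837.3/2540 = 1.9 g/cm³.

1.9 g/cm³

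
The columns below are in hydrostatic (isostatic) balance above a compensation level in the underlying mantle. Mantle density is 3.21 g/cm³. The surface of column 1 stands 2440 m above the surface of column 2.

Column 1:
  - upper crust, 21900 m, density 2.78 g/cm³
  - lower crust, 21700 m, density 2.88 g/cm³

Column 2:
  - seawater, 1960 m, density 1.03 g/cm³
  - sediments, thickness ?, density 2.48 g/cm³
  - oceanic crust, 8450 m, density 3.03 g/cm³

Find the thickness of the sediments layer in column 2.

4040 m

Take the compensation level at the base of the deeper column (depth z_c below the surface of column 1) and equate Σ ρ_i t_i down to z_c; mantle fills any gap and the z_c terms cancel.
Column 1: 21900×2.78 + 21700×2.88 + (z_c − 43600)×3.21
Column 2: 2440×0 + 1960×1.03 + x×2.48 + 8450×3.03 + (z_c − 2440 − 10410 − x)×3.21
The z_c×3.21 term appears on both sides and cancels. Collect the known terms of each column as K = Σ(ρt)_known − 3.21 × (depth of known layers): K_1 = 123378 − 3.21×43600 = −16578; K_2 = 27622.3 − 3.21×(2440 + 10410) = −13626.2.
Balance: K_1 = K_2 − x×(3.21 − 2.48), so x = (K_2 − K_1)/(3.21 − 2.48) = 2951.8/0.73 = 4040 m.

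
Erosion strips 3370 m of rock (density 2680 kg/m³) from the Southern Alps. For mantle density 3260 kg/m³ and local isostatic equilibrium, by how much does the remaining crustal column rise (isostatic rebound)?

2770 m

Unloading: uplift u = e ρ_c/ρ_m = 3370 m × 2680/3260 = 2770 m.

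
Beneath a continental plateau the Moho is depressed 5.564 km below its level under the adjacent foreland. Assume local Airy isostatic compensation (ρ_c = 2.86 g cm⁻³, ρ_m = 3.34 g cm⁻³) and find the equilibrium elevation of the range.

0.934 km

By Archimedes' principle applied to the lithosphere: ρ_c h = (ρ_m − ρ_c) r.
h = r (ρ_m − ρ_c) / ρ_c = 5.564 km × (3.34 − 2.86) / 2.86 = 0.934 km.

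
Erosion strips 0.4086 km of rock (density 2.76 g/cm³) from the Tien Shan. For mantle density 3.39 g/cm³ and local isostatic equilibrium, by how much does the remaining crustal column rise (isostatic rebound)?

Unloading: uplift u = e ρ_c/ρ_m = 0.4086 km × 2.76/3.39 = 0.333 km.

0.333 km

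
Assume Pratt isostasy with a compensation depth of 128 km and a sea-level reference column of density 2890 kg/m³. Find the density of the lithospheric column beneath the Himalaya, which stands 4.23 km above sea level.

Pratt balance: ρ_ref D = ρ (D + h).
ρ = ρ_ref D/(D + h) = 2890 × 128 km/(128 km + 4.23 km) = 2800 kg/m³.

2800 kg/m³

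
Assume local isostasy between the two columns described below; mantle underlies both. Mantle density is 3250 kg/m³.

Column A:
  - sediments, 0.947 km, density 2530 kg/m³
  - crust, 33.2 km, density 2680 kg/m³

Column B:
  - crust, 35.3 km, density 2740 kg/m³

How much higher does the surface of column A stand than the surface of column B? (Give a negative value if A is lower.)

For any compensation level in the mantle, the mantle terms cancel and isostasy reduces to e = (Σt_A − Σt_B) − (Σ(ρt)_A − Σ(ρt)_B) / ρ_m.
Σt_A = 34.147 km; Σt_B = 35.3 km; Σ(ρt)_A = 91371.91; Σ(ρt)_B = 96722 (in km·kg/m³).
e = (34.147 − 35.3) − (91371.91 − 96722) / 3250 = 0.493 km.

0.493 km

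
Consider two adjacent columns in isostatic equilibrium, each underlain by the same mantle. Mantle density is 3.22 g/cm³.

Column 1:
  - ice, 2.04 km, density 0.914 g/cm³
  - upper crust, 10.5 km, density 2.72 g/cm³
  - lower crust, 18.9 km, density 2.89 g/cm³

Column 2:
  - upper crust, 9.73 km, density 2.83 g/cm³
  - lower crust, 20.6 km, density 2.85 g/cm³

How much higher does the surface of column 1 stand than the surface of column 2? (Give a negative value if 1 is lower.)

For any compensation level in the mantle, the mantle terms cancel and isostasy reduces to e = (Σt_1 − Σt_2) − (Σ(ρt)_1 − Σ(ρt)_2) / ρ_m.
Σt_1 = 31.44 km; Σt_2 = 30.33 km; Σ(ρt)_1 = 85.04556; Σ(ρt)_2 = 86.2459 (in km·g/cm³).
e = (31.44 − 30.33) − (85.04556 − 86.2459) / 3.22 = 1.48 km.

1.48 km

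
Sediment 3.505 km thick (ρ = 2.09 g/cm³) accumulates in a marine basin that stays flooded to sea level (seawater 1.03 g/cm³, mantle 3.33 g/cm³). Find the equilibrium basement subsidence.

Submarine loading: the sediment displaces seawater, and the subsidence is in turn flooded, so s (ρ_m − ρ_w) = t (ρ_sed − ρ_w).
s = 3.505 km × (2.09 − 1.03) / (3.33 − 1.03) = 1.62 km.

1.62 km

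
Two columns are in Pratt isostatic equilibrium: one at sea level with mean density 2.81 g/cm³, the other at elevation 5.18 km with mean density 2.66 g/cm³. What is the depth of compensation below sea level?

ρ_ref D = ρ (D + h) → D (ρ_ref − ρ) = ρ h.
D = ρ h/(ρ_ref − ρ) = 2.66 × 5.18 km/(2.81 − 2.66) = 91.9 km.

91.9 km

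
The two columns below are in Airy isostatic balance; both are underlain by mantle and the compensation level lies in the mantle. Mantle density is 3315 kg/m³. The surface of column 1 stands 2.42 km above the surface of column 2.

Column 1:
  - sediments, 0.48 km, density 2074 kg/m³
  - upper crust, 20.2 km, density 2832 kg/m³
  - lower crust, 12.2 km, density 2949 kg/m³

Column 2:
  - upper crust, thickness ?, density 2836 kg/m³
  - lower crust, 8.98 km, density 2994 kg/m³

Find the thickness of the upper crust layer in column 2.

8.17 km

Take the compensation level at the base of the deeper column (depth z_c below the surface of column 1) and equate Σ ρ_i t_i down to z_c; mantle fills any gap and the z_c terms cancel.
Column 1: 0.48×2074 + 20.2×2832 + 12.2×2949 + (z_c − 32.88)×3315
Column 2: 2.42×0 + x×2836 + 8.98×2994 + (z_c − 2.42 − 8.98 − x)×3315
The z_c×3315 term appears on both sides and cancels. Collect the known terms of each column as K = Σ(ρt)_known − 3315 × (depth of known layers): K_1 = 94179.72 − 3315×32.88 = −14817.48; K_2 = 26886.12 − 3315×(2.42 + 8.98) = −10904.88.
Balance: K_1 = K_2 − x×(3315 − 2836), so x = (K_2 − K_1)/(3315 − 2836) = 3912.6/479 = 8.17 km.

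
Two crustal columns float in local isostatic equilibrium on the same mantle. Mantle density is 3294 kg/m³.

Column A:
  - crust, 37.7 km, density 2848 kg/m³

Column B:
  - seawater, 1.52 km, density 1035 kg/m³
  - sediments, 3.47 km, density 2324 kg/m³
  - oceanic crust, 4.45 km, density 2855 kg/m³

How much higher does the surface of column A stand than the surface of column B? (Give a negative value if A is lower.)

2.45 km

For any compensation level in the mantle, the mantle terms cancel and isostasy reduces to e = (Σt_A − Σt_B) − (Σ(ρt)_A − Σ(ρt)_B) / ρ_m.
Σt_A = 37.7 km; Σt_B = 9.44 km; Σ(ρt)_A = 107369.6; Σ(ρt)_B = 22342.23 (in km·kg/m³).
e = (37.7 − 9.44) − (107369.6 − 22342.23) / 3294 = 2.45 km.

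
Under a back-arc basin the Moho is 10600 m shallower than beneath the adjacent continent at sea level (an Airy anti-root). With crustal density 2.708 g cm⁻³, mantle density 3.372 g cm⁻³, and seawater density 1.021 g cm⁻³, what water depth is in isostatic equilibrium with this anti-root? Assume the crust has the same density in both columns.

4170 m

Replacing a thickness d of crust by seawater at the top must be balanced by replacing crust with mantle at the base: d (ρ_c − ρ_w) = a (ρ_m − ρ_c).
d = a (ρ_m − ρ_c)/(ρ_c − ρ_w) = 10600 m × 0.664/1.687 = 4170 m.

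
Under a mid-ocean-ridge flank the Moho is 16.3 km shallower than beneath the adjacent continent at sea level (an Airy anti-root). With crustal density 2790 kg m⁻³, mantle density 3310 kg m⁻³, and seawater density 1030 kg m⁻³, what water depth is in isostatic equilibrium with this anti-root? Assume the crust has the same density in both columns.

4.82 km

Replacing a thickness d of crust by seawater at the top must be balanced by replacing crust with mantle at the base: d (ρ_c − ρ_w) = a (ρ_m − ρ_c).
d = a (ρ_m − ρ_c)/(ρ_c − ρ_w) = 16.3 km × 520/1760 = 4.82 km.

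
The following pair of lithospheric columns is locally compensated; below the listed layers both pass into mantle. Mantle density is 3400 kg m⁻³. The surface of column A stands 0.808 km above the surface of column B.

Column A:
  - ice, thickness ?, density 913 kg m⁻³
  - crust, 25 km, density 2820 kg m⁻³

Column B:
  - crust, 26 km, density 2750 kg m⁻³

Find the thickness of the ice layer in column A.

Take the compensation level at the base of the deeper column (depth z_c below the surface of column A) and equate Σ ρ_i t_i down to z_c; mantle fills any gap and the z_c terms cancel.
Column A: x×913 + 25×2820 + (z_c − 25 − x)×3400
Column B: 0.808×0 + 26×2750 + (z_c − 0.808 − 26)×3400
The z_c×3400 term appears on both sides and cancels. Collect the known terms of each column as K = Σ(ρt)_known − 3400 × (depth of known layers): K_A = 70500 − 3400×25 = −14500; K_B = 71500 − 3400×(0.808 + 26) = −19647.2.
Balance: K_A − x×(3400 − 913) = K_B, so x = (K_A − K_B)/(3400 − 913) = 5147.2/2487 = 2.07 km.

2.07 km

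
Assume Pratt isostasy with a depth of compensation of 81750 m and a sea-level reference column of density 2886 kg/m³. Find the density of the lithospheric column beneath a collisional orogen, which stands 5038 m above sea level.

Pratt balance: ρ_ref D = ρ (D + h).
ρ = ρ_ref D/(D + h) = 2886 × 81750 m/(81750 m + 5038 m) = 2720 kg/m³.

2720 kg/m³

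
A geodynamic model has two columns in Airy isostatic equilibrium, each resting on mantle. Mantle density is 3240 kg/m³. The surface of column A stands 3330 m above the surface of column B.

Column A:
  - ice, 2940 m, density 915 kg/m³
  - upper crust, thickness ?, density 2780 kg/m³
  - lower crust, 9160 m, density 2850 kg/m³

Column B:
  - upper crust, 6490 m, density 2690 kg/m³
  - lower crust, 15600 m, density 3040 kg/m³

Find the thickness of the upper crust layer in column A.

Take the compensation level at the base of the deeper column (depth z_c below the surface of column A) and equate Σ ρ_i t_i down to z_c; mantle fills any gap and the z_c terms cancel.
Column A: 2940×915 + x×2780 + 9160×2850 + (z_c − 12100 − x)×3240
Column B: 3330×0 + 6490×2690 + 15600×3040 + (z_c − 3330 − 22090)×3240
The z_c×3240 term appears on both sides and cancels. Collect the known terms of each column as K = Σ(ρt)_known − 3240 × (depth of known layers): K_A = 28796100 − 3240×12100 = −10407900; K_B = 64882100 − 3240×(3330 + 22090) = −17478700.
Balance: K_A − x×(3240 − 2780) = K_B, so x = (K_A − K_B)/(3240 − 2780) = 7070800/460 = 15400 m.

15400 m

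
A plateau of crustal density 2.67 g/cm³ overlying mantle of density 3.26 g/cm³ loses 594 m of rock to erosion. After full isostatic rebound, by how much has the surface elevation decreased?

Rebound u = e ρ_c/ρ_m = 594 m × 2.67/3.26 = 486.5 m.
Net surface drop = e − u = 594 m − 486.5 m = e (ρ_m − ρ_c)/ρ_m = 108 m.

108 m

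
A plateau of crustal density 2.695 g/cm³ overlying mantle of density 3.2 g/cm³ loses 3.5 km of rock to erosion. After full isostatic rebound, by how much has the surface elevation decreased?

Rebound u = e ρ_c/ρ_m = 3.5 km × 2.695/3.2 = 2.948 km.
Net surface drop = e − u = 3.5 km − 2.948 km = e (ρ_m − ρ_c)/ρ_m = 0.552 km.

0.552 km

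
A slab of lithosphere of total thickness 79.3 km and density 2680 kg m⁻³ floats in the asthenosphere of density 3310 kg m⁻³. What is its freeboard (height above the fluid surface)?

Floating equilibrium: submerged depth d = t ρ_obj/ρ_fluid = 79.3 km × 2680/3310 = 64.21 km.
Freeboard = t − d = 79.3 km − 64.21 km = 15.1 km.

15.1 km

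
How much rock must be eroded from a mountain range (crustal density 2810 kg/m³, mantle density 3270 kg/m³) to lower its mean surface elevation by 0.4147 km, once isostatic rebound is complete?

Net drop Δ = e − u = e − e ρ_c/ρ_m = e (ρ_m − ρ_c)/ρ_m.
e = Δ ρ_m/(ρ_m − ρ_c) = 0.4147 km × 3270/460 = 2.95 km.

2.95 km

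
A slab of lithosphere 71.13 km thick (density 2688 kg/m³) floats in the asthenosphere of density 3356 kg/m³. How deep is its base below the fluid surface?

57 km

Draft d = t ρ_obj/ρ_fluid = 71.13 km × 2688/3356 = 57 km.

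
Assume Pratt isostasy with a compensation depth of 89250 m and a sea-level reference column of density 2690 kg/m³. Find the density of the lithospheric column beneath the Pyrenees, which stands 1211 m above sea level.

2650 kg/m³

Pratt balance: ρ_ref D = ρ (D + h).
ρ = ρ_ref D/(D + h) = 2690 × 89250 m/(89250 m + 1211 m) = 2650 kg/m³.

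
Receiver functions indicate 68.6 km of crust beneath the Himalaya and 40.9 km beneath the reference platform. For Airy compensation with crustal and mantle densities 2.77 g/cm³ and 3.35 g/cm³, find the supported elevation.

Excess crust Δ = 68.6 km − 40.9 km = 27.7 km, split between elevation h and root r with h + r = Δ.
Airy balance ρ_c h = (ρ_m − ρ_c) r gives r = h ρ_c/(ρ_m − ρ_c), so h (1 + ρ_c/(ρ_m − ρ_c)) = Δ, i.e. h = Δ (ρ_m − ρ_c)/ρ_m.
h = 27.7 km × 0.58/3.35 = 4.8 km.

4.8 km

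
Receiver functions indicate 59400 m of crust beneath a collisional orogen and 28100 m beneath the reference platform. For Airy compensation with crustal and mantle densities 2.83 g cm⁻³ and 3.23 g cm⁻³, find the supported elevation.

3880 m

Excess crust Δ = 59400 m − 28100 m = 31300 m, split between elevation h and root r with h + r = Δ.
Airy balance ρ_c h = (ρ_m − ρ_c) r gives r = h ρ_c/(ρ_m − ρ_c), so h (1 + ρ_c/(ρ_m − ρ_c)) = Δ, i.e. h = Δ (ρ_m − ρ_c)/ρ_m.
h = 31300 m × 0.4/3.23 = 3880 m.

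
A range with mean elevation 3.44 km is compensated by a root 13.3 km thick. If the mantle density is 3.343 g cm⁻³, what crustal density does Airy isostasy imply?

ρ_c h = (ρ_m − ρ_c) r → ρ_c (h + r) = ρ_m r → ρ_c = ρ_m r / (h + r).
ρ_c = 3.343 × 13.3 km / (3.44 km + 13.3 km) = 2.66 g cm⁻³.

2.66 g cm⁻³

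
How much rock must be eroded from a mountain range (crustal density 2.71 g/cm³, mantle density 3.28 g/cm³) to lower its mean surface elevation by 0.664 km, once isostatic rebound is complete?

3.82 km

Net drop Δ = e − u = e − e ρ_c/ρ_m = e (ρ_m − ρ_c)/ρ_m.
e = Δ ρ_m/(ρ_m − ρ_c) = 0.664 km × 3.28/0.57 = 3.82 km.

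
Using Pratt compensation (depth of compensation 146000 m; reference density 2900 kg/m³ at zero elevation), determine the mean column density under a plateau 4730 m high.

Pratt balance: ρ_ref D = ρ (D + h).
ρ = ρ_ref D/(D + h) = 2900 × 146000 m/(146000 m + 4730 m) = 2810 kg/m³.

2810 kg/m³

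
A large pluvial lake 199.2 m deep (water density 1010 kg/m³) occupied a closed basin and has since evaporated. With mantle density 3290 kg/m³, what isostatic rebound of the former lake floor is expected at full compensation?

61.2 m

u = d ρ_w/ρ_m = 199.2 m × 1010/3290 = 61.2 m.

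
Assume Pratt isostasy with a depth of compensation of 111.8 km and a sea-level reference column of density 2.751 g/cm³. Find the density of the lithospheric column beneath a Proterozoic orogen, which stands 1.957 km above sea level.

2.7 g/cm³

Pratt balance: ρ_ref D = ρ (D + h).
ρ = ρ_ref D/(D + h) = 2.751 × 111.8 km/(111.8 km + 1.957 km) = 2.7 g/cm³.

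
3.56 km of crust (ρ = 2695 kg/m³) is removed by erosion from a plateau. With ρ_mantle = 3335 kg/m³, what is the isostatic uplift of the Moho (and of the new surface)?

2.88 km

Unloading: uplift u = e ρ_c/ρ_m = 3.56 km × 2695/3335 = 2.88 km.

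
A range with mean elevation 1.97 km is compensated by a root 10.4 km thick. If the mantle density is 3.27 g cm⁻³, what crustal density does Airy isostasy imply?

ρ_c h = (ρ_m − ρ_c) r → ρ_c (h + r) = ρ_m r → ρ_c = ρ_m r / (h + r).
ρ_c = 3.27 × 10.4 km / (1.97 km + 10.4 km) = 2.75 g cm⁻³.

2.75 g cm⁻³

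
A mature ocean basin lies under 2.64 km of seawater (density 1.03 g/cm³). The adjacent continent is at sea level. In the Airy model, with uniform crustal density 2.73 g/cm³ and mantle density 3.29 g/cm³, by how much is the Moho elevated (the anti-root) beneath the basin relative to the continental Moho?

By Archimedes' principle applied to the lithosphere: replacing crust with seawater at the top is compensated by replacing crust with mantle at the base: d (ρ_c − ρ_w) = a (ρ_m − ρ_c).
a = d (ρ_c − ρ_w)/(ρ_m − ρ_c) = 2.64 km × 1.7/0.56 = 8.01 km.

8.01 km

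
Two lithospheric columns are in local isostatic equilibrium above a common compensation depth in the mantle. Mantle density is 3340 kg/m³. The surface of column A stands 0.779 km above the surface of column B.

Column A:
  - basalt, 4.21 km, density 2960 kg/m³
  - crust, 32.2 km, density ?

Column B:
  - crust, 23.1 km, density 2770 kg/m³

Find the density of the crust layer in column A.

Take the compensation level at the base of the deeper column (depth z_c below the surface of column A) and equate Σ ρ_i t_i down to z_c; mantle fills any gap and the z_c terms cancel.
Column A: 4.21×2960 + 32.2×ρ + (z_c − 36.41)×3340
Column B: 0.779×0 + 23.1×2770 + (z_c − 0.779 − 23.1)×3340
The z_c×3340 term appears on both sides and cancels. Collect the known terms of each column as K = Σ(ρt)_known − 3340 × (depth of known layers): K_A = 12461.6 − 3340×36.41 = −109147.8; K_B = 63987 − 3340×(0.779 + 23.1) = −15768.86.
Balance: K_A + 32.2×ρ = K_B, so ρ = (K_B − K_A)/32.2 = 93378.9/32.2 = 2900 kg/m³.

2900 kg/m³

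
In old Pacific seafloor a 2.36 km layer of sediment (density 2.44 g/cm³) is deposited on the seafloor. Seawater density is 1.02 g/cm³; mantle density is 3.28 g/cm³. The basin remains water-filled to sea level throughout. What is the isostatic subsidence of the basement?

1.48 km

Submarine loading: the sediment displaces seawater, and the subsidence is in turn flooded, so s (ρ_m − ρ_w) = t (ρ_sed − ρ_w).
s = 2.36 km × (2.44 − 1.02) / (3.28 − 1.02) = 1.48 km.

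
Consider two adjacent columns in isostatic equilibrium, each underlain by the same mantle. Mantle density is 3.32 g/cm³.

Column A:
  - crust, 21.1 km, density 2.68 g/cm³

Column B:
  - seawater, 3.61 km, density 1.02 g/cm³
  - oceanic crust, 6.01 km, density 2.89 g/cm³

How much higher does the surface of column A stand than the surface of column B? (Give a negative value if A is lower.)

For any compensation level in the mantle, the mantle terms cancel and isostasy reduces to e = (Σt_A − Σt_B) − (Σ(ρt)_A − Σ(ρt)_B) / ρ_m.
Σt_A = 21.1 km; Σt_B = 9.62 km; Σ(ρt)_A = 56.548; Σ(ρt)_B = 21.0511 (in km·g/cm³).
e = (21.1 − 9.62) − (56.548 − 21.0511) / 3.32 = 0.788 km.

0.788 km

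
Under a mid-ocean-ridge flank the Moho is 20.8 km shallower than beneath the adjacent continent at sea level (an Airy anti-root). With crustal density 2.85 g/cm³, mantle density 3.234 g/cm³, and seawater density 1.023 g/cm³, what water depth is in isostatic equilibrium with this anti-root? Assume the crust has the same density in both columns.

4.37 km

Replacing a thickness d of crust by seawater at the top must be balanced by replacing crust with mantle at the base: d (ρ_c − ρ_w) = a (ρ_m − ρ_c).
d = a (ρ_m − ρ_c)/(ρ_c − ρ_w) = 20.8 km × 0.384/1.827 = 4.37 km.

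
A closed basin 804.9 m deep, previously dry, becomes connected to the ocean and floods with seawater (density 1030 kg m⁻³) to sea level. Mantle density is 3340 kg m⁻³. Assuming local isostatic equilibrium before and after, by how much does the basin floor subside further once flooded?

359 m

After flooding the water column is d + s deep. Its weight must equal the weight of mantle displaced by the extra subsidence s: (d + s) ρ_w = s ρ_m.
s = d ρ_w / (ρ_m − ρ_w) = 804.9 m × 1030/(3340 − 1030) = 359 m.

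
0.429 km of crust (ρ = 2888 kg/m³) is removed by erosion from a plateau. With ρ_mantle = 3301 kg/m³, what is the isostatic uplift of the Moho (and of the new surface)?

0.375 km

Unloading: uplift u = e ρ_c/ρ_m = 0.429 km × 2888/3301 = 0.375 km.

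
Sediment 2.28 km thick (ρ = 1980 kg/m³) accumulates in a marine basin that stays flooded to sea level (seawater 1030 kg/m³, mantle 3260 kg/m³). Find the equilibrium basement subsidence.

Submarine loading: the sediment displaces seawater, and the subsidence is in turn flooded, so s (ρ_m − ρ_w) = t (ρ_sed − ρ_w).
s = 2.28 km × (1980 − 1030) / (3260 − 1030) = 0.971 km.

0.971 km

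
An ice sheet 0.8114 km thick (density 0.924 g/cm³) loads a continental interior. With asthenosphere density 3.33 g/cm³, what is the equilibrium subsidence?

Isostatic balance requires: the ice load ρ_ice t is balanced by mantle displaced below, ρ_m s.
s = t ρ_ice / ρ_m = 0.8114 km × 0.924/3.33 = 0.225 km.

0.225 km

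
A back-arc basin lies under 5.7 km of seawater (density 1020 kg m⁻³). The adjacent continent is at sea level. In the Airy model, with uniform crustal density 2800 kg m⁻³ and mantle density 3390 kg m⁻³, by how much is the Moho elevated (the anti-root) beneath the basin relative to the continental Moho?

Equating mass per unit area of the two columns: replacing crust with seawater at the top is compensated by replacing crust with mantle at the base: d (ρ_c − ρ_w) = a (ρ_m − ρ_c).
a = d (ρ_c − ρ_w)/(ρ_m − ρ_c) = 5.7 km × 1780/590 = 17.2 km.

17.2 km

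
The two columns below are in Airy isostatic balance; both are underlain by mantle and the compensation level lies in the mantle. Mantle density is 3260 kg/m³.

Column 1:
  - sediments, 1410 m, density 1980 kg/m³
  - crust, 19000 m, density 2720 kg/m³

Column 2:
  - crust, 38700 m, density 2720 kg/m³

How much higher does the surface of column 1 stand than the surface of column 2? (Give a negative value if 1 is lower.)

−2710 m

For any compensation level in the mantle, the mantle terms cancel and isostasy reduces to e = (Σt_1 − Σt_2) − (Σ(ρt)_1 − Σ(ρt)_2) / ρ_m.
Σt_1 = 20410 m; Σt_2 = 38700 m; Σ(ρt)_1 = 54471800; Σ(ρt)_2 = 105264000 (in m·kg/m³).
e = (20410 − 38700) − (54471800 − 105264000) / 3260 = −2710 m.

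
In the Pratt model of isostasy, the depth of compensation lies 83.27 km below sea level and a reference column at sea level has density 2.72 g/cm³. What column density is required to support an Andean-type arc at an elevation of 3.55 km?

Pratt balance: ρ_ref D = ρ (D + h).
ρ = ρ_ref D/(D + h) = 2.72 × 83.27 km/(83.27 km + 3.55 km) = 2.61 g/cm³.

2.61 g/cm³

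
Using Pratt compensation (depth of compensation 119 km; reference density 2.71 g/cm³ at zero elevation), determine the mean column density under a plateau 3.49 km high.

2.63 g/cm³

Pratt balance: ρ_ref D = ρ (D + h).
ρ = ρ_ref D/(D + h) = 2.71 × 119 km/(119 km + 3.49 km) = 2.63 g/cm³.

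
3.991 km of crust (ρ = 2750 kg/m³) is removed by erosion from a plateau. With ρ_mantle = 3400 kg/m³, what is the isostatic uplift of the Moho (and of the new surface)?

Unloading: uplift u = e ρ_c/ρ_m = 3.991 km × 2750/3400 = 3.23 km.

3.23 km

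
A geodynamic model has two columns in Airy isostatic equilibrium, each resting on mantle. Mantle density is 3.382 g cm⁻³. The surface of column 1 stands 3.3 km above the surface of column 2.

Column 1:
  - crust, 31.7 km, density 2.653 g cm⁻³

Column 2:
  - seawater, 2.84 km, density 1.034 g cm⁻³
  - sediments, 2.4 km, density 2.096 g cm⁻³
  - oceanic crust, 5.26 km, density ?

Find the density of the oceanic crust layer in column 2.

Take the compensation level at the base of the deeper column (depth z_c below the surface of column 1) and equate Σ ρ_i t_i down to z_c; mantle fills any gap and the z_c terms cancel.
Column 1: 31.7×2.653 + (z_c − 31.7)×3.382
Column 2: 3.3×0 + 2.84×1.034 + 2.4×2.096 + 5.26×ρ + (z_c − 3.3 − 10.5)×3.382
The z_c×3.382 term appears on both sides and cancels. Collect the known terms of each column as K = Σ(ρt)_known − 3.382 × (depth of known layers): K_1 = 84.1001 − 3.382×31.7 = −23.1093; K_2 = 7.96696 − 3.382×(3.3 + 10.5) = −38.70464.
Balance: K_1 = K_2 + 5.26×ρ, so ρ = (K_1 − K_2)/5.26 = 15.5953/5.26 = 2.96 g cm⁻³.

2.96 g cm⁻³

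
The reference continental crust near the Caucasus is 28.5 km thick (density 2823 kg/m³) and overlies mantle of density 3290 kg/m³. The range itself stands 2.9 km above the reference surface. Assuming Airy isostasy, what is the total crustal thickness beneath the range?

48.9 km

Root depth r = h ρ_c / (ρ_m − ρ_c) = 2.9 km × 2823 / 467 = 17.53 km.
Total thickness = T + h + r = 28.5 km + 2.9 km + 17.53 km = 48.9 km.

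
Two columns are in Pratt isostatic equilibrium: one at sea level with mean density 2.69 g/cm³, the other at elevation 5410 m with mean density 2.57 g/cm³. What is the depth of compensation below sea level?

ρ_ref D = ρ (D + h) → D (ρ_ref − ρ) = ρ h.
D = ρ h/(ρ_ref − ρ) = 2.57 × 5410 m/(2.69 − 2.57) = 116000 m.

116000 m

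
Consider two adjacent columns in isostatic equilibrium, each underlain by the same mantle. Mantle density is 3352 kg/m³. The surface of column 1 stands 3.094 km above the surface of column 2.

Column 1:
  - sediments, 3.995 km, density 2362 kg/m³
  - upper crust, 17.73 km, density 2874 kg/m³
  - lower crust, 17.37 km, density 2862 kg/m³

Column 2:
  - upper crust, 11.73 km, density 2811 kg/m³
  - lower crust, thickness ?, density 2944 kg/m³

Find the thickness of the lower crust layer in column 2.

10.4 km

Take the compensation level at the base of the deeper column (depth z_c below the surface of column 1) and equate Σ ρ_i t_i down to z_c; mantle fills any gap and the z_c terms cancel.
Column 1: 3.995×2362 + 17.73×2874 + 17.37×2862 + (z_c − 39.095)×3352
Column 2: 3.094×0 + 11.73×2811 + x×2944 + (z_c − 3.094 − 11.73 − x)×3352
The z_c×3352 term appears on both sides and cancels. Collect the known terms of each column as K = Σ(ρt)_known − 3352 × (depth of known layers): K_1 = 110105.15 − 3352×39.095 = −20941.29; K_2 = 32973.03 − 3352×(3.094 + 11.73) = −16717.018.
Balance: K_1 = K_2 − x×(3352 − 2944), so x = (K_2 − K_1)/(3352 − 2944) = 4224.27/408 = 10.4 km.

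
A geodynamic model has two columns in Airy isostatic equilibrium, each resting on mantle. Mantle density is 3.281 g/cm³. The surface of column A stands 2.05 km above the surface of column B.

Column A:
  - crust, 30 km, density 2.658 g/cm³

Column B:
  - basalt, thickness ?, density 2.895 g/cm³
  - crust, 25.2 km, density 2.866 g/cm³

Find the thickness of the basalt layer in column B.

3.9 km

Take the compensation level at the base of the deeper column (depth z_c below the surface of column A) and equate Σ ρ_i t_i down to z_c; mantle fills any gap and the z_c terms cancel.
Column A: 30×2.658 + (z_c − 30)×3.281
Column B: 2.05×0 + x×2.895 + 25.2×2.866 + (z_c − 2.05 − 25.2 − x)×3.281
The z_c×3.281 term appears on both sides and cancels. Collect the known terms of each column as K = Σ(ρt)_known − 3.281 × (depth of known layers): K_A = 79.74 − 3.281×30 = −18.69; K_B = 72.2232 − 3.281×(2.05 + 25.2) = −17.18405.
Balance: K_A = K_B − x×(3.281 − 2.895), so x = (K_B − K_A)/(3.281 − 2.895) = 1.50595/0.386 = 3.9 km.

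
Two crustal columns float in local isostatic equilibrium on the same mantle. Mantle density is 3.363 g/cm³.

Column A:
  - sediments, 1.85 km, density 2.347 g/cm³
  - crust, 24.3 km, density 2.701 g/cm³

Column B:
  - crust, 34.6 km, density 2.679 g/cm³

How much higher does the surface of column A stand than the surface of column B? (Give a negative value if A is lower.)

−1.69 km

For any compensation level in the mantle, the mantle terms cancel and isostasy reduces to e = (Σt_A − Σt_B) − (Σ(ρt)_A − Σ(ρt)_B) / ρ_m.
Σt_A = 26.15 km; Σt_B = 34.6 km; Σ(ρt)_A = 69.97625; Σ(ρt)_B = 92.6934 (in km·g/cm³).
e = (26.15 − 34.6) − (69.97625 − 92.6934) / 3.363 = −1.69 km.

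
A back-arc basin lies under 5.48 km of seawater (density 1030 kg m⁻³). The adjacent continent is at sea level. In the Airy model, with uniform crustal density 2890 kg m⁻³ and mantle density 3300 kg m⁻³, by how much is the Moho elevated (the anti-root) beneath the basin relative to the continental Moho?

24.9 km

In Airy isostatic equilibrium: replacing crust with seawater at the top is compensated by replacing crust with mantle at the base: d (ρ_c − ρ_w) = a (ρ_m − ρ_c).
a = d (ρ_c − ρ_w)/(ρ_m − ρ_c) = 5.48 km × 1860/410 = 24.9 km.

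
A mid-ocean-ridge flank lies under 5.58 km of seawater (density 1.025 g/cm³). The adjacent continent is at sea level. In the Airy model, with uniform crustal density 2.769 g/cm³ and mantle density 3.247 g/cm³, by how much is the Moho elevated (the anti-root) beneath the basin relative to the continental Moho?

20.4 km

Equating mass per unit area of the two columns: replacing crust with seawater at the top is compensated by replacing crust with mantle at the base: d (ρ_c − ρ_w) = a (ρ_m − ρ_c).
a = d (ρ_c − ρ_w)/(ρ_m − ρ_c) = 5.58 km × 1.744/0.478 = 20.4 km.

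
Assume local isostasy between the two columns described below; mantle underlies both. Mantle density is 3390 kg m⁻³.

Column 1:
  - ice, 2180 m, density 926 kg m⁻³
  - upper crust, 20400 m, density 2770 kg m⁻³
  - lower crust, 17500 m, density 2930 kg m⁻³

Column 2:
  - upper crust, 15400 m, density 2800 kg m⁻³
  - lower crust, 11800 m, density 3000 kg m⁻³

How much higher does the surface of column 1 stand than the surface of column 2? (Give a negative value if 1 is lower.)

For any compensation level in the mantle, the mantle terms cancel and isostasy reduces to e = (Σt_1 − Σt_2) − (Σ(ρt)_1 − Σ(ρt)_2) / ρ_m.
Σt_1 = 40080 m; Σt_2 = 27200 m; Σ(ρt)_1 = 109801680; Σ(ρt)_2 = 78520000 (in m·kg m⁻³).
e = (40080 − 27200) − (109801680 − 78520000) / 3390 = 3650 m.

3650 m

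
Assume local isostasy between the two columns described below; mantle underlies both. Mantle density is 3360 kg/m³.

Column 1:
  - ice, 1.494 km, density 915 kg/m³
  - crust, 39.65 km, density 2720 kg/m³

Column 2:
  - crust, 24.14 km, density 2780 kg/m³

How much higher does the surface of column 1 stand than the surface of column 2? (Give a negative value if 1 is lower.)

For any compensation level in the mantle, the mantle terms cancel and isostasy reduces to e = (Σt_1 − Σt_2) − (Σ(ρt)_1 − Σ(ρt)_2) / ρ_m.
Σt_1 = 41.144 km; Σt_2 = 24.14 km; Σ(ρt)_1 = 109215.01; Σ(ρt)_2 = 67109.2 (in km·kg/m³).
e = (41.144 − 24.14) − (109215.01 − 67109.2) / 3360 = 4.47 km.

4.47 km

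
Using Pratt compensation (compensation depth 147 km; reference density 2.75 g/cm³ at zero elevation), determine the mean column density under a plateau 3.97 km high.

Pratt balance: ρ_ref D = ρ (D + h).
ρ = ρ_ref D/(D + h) = 2.75 × 147 km/(147 km + 3.97 km) = 2.68 g/cm³.

2.68 g/cm³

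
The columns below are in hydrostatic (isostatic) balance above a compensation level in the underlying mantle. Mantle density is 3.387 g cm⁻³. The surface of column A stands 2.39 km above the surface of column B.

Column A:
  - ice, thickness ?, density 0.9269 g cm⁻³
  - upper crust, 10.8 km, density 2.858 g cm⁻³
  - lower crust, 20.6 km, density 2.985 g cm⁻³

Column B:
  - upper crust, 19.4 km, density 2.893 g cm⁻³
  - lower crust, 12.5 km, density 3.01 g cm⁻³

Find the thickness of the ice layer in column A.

Take the compensation level at the base of the deeper column (depth z_c below the surface of column A) and equate Σ ρ_i t_i down to z_c; mantle fills any gap and the z_c terms cancel.
Column A: x×0.9269 + 10.8×2.858 + 20.6×2.985 + (z_c − 31.4 − x)×3.387
Column B: 2.39×0 + 19.4×2.893 + 12.5×3.01 + (z_c − 2.39 − 31.9)×3.387
The z_c×3.387 term appears on both sides and cancels. Collect the known terms of each column as K = Σ(ρt)_known − 3.387 × (depth of known layers): K_A = 92.3574 − 3.387×31.4 = −13.9944; K_B = 93.7492 − 3.387×(2.39 + 31.9) = −22.39103.
Balance: K_A − x×(3.387 − 0.9269) = K_B, so x = (K_A − K_B)/(3.387 − 0.9269) = 8.39663/2.4601 = 3.41 km.

3.41 km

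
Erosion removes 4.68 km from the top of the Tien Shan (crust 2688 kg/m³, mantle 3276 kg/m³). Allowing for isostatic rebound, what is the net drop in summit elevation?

Rebound u = e ρ_c/ρ_m = 4.68 km × 2688/3276 = 3.84 km.
Net surface drop = e − u = 4.68 km − 3.84 km = e (ρ_m − ρ_c)/ρ_m = 0.84 km.

0.84 km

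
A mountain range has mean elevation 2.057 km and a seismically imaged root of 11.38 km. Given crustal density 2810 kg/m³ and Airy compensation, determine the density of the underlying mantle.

Airy balance: ρ_c h = (ρ_m − ρ_c) r → ρ_m = ρ_c (1 + h/r).
ρ_m = 2810 × (1 + 2.057 km/11.38 km) = 3320 kg/m³.

3320 kg/m³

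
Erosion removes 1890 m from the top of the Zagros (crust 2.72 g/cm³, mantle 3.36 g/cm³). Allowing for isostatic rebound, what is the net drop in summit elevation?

360 m

Rebound u = e ρ_c/ρ_m = 1890 m × 2.72/3.36 = 1530 m.
Net surface drop = e − u = 1890 m − 1530 m = e (ρ_m − ρ_c)/ρ_m = 360 m.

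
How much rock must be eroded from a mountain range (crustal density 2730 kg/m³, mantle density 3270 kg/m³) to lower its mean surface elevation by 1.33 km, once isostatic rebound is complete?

8.05 km

Net drop Δ = e − u = e − e ρ_c/ρ_m = e (ρ_m − ρ_c)/ρ_m.
e = Δ ρ_m/(ρ_m − ρ_c) = 1.33 km × 3270/540 = 8.05 km.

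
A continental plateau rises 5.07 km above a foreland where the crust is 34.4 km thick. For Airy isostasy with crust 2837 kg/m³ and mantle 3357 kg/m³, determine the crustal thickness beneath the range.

Root depth r = h ρ_c / (ρ_m − ρ_c) = 5.07 km × 2837 / 520 = 27.66 km.
Total thickness = T + h + r = 34.4 km + 5.07 km + 27.66 km = 67.1 km.

67.1 km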